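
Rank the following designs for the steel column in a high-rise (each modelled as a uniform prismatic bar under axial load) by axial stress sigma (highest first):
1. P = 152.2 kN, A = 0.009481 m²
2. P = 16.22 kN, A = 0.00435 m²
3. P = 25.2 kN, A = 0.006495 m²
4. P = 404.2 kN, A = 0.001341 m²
Model: a uniform prismatic bar under axial load, so sigma = P / A (SI units).
  Case 1: sigma = 152200 / 0.009481 = 1.605 × 10⁷ Pa = 16.05 MPa
  Case 2: sigma = 16220 / 0.00435 = 3.729 × 10⁶ Pa = 3.729 MPa
  Case 3: sigma = 25200 / 0.006495 = 3.88 × 10⁶ Pa = 3.88 MPa
  Case 4: sigma = 404200 / 0.001341 = 3.014 × 10⁸ Pa = 301.4 MPa
Ordering: 301.4 MPa (case 4) > 16.05 MPa (case 1) > 3.88 MPa (case 3) > 3.729 MPa (case 2)
Final answer: 4, 1, 3, 2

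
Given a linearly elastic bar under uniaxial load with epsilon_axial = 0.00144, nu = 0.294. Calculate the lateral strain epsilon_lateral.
Model: a linearly elastic bar under uniaxial load, so epsilon_lateral = -nu·epsilon_axial.
Substitute:
  epsilon_lateral = -(0.294 × 0.00144)
  epsilon_lateral = -0.0004234
Final answer: epsilon_lateral = -0.0004234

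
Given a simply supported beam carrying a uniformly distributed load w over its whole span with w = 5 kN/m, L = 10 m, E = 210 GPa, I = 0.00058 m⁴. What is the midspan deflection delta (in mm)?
Model: a simply supported beam carrying a uniformly distributed load w over its whole span, so delta = (5·w·L^4) / (384·E·I).
Convert to SI units:
  w = 5 kN/m = 5000 N/m
  E = 210 GPa = 2.1 × 10¹¹ Pa
Substitute:
  delta = (5 × 5000 × 10^4) / (384 × (2.1 × 10¹¹) × 0.00058)
  delta = 0.005345 m
Convert: delta = 0.005345 m = 5.345 mm
Final answer: delta = 5.345 mm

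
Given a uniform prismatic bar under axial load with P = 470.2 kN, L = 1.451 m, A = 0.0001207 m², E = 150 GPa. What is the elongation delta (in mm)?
Model: a uniform prismatic bar under axial load, so delta = (P·L) / (A·E).
Convert to SI units:
  P = 470.2 kN = 470200 N
  E = 150 GPa = 1.5 × 10¹¹ Pa
Substitute:
  delta = (470200 × 1.451) / (0.0001207 × (1.5 × 10¹¹))
  delta = 0.03768 m
Convert: delta = 0.03768 m = 37.68 mm
Final answer: delta = 37.68 mm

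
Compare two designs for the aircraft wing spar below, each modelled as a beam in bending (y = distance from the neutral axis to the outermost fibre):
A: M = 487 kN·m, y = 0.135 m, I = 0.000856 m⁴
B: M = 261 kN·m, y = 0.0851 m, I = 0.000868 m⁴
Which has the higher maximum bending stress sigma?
Model: a beam in bending (y = distance from the neutral axis to the outermost fibre), so sigma = (M·y) / I (SI units).
  A: sigma = (487000 × 0.135) / 0.000856 = 7.68 × 10⁷ Pa = 76.8 MPa
  B: sigma = (261000 × 0.0851) / 0.000868 = 2.559 × 10⁷ Pa = 25.59 MPa
76.8 MPa > 25.59 MPa, so A is larger.
Final answer: A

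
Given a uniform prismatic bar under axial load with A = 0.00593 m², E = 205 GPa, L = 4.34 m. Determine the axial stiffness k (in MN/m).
Model: a uniform prismatic bar under axial load, so k = (A·E) / L.
Convert to SI units:
  E = 205 GPa = 2.05 × 10¹¹ Pa
Substitute:
  k = (0.00593 × (2.05 × 10¹¹)) / 4.34
  k = 2.801 × 10⁸ N/m
Convert: k = 2.801 × 10⁸ N/m = 280.1 MN/m
Final answer: k = 280.1 MN/m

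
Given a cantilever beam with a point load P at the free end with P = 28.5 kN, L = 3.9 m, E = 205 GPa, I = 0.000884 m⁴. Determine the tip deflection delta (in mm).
Model: a cantilever beam with a point load P at the free end, so delta = (P·L^3) / (3·E·I).
Convert to SI units:
  P = 28.5 kN = 28500 N
  E = 205 GPa = 2.05 × 10¹¹ Pa
Substitute:
  delta = (28500 × 3.9^3) / (3 × (2.05 × 10¹¹) × 0.000884)
  delta = 0.00311 m
Convert: delta = 0.00311 m = 3.11 mm
Final answer: delta = 3.11 mm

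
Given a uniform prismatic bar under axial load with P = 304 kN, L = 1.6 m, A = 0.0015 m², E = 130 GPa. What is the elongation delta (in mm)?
Model: a uniform prismatic bar under axial load, so delta = (P·L) / (A·E).
Convert to SI units:
  P = 304 kN = 304000 N
  E = 130 GPa = 1.3 × 10¹¹ Pa
Substitute:
  delta = (304000 × 1.6) / (0.0015 × (1.3 × 10¹¹))
  delta = 0.002494 m
Convert: delta = 0.002494 m = 2.494 mm
Final answer: delta = 2.494 mm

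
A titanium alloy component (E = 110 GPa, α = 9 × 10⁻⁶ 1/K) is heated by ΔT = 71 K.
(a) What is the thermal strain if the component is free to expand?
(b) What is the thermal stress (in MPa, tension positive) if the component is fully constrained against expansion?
(a) Free thermal strain ε_th = α·ΔT = (9 × 10⁻⁶) × 71 = 0.000639
(b) Fully constrained, the expansion is suppressed, so σ = -E·α·ΔT. Convert E = 110 GPa = 1.1 × 10¹¹ Pa.
  σ = -(1.1 × 10¹¹) × (9 × 10⁻⁶) × 71 = -7.029 × 10⁷ Pa = -70.29 MPa (compressive)
Final answer: (a) ε_th = 0.000639, (b) σ = -70.29 MPa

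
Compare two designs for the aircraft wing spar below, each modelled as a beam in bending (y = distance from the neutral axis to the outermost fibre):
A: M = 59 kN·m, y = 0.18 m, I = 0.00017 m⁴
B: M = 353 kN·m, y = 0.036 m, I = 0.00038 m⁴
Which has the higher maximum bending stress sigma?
Model: a beam in bending (y = distance from the neutral axis to the outermost fibre), so sigma = (M·y) / I (SI units).
  A: sigma = (59000 × 0.18) / 0.00017 = 6.247 × 10⁷ Pa = 62.47 MPa
  B: sigma = (353000 × 0.036) / 0.00038 = 3.344 × 10⁷ Pa = 33.44 MPa
62.47 MPa > 33.44 MPa, so A is larger.
Final answer: A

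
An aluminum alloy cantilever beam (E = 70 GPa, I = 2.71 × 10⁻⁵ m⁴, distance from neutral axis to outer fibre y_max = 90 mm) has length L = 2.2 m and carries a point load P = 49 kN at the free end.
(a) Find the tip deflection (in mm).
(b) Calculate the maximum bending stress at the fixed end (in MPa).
(a) Tip deflection of a cantilever with an end point load: δ = P·L^3 / (3·E·I). Convert P = 49 kN = 49000 N, E = 70 GPa = 7 × 10¹⁰ Pa.
  δ = (49000 × 2.2^3) / (3 × (7 × 10¹⁰) × (2.71 × 10⁻⁵)) = 0.09168 m = 91.68 mm
(b) Maximum bending moment at the fixed end: M = P·L = 49000 × 2.2 = 107800 N·m. Convert y_max = 90 mm = 0.09 m.
  σ = M·y_max / I = (107800 × 0.09) / (2.71 × 10⁻⁵) = 3.58 × 10⁸ Pa = 358 MPa
Final answer: (a) δ = 91.68 mm, (b) σ = 358 MPa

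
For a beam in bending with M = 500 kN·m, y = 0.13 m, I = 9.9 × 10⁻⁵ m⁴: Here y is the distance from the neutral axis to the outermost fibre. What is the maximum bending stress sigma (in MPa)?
Model: a beam in bending, so sigma = (M·y) / I.
Convert to SI units:
  M = 500 kN·m = 500000 N·m
Substitute:
  sigma = (500000 × 0.13) / (9.9 × 10⁻⁵)
  sigma = 6.566 × 10⁸ Pa
Convert: sigma = 6.566 × 10⁸ Pa = 656.6 MPa
Final answer: sigma = 656.6 MPa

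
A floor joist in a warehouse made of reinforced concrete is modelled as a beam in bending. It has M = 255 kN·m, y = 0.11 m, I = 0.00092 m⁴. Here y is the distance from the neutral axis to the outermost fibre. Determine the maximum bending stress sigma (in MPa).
Model: a beam in bending, so sigma = (M·y) / I.
Convert to SI units:
  M = 255 kN·m = 255000 N·m
Substitute:
  sigma = (255000 × 0.11) / 0.00092
  sigma = 3.049 × 10⁷ Pa
Convert: sigma = 3.049 × 10⁷ Pa = 30.49 MPa
Final answer: sigma = 30.49 MPa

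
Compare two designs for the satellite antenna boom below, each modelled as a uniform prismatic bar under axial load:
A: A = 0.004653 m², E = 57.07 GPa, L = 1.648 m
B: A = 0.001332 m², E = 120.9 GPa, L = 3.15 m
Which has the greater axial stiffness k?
Model: a uniform prismatic bar under axial load, so k = (A·E) / L (SI units).
  A: k = (0.004653 × (5.707 × 10¹⁰)) / 1.648 = 1.611 × 10⁸ N/m = 161.1 MN/m
  B: k = (0.001332 × (1.209 × 10¹¹)) / 3.15 = 5.112 × 10⁷ N/m = 51.12 MN/m
161.1 MN/m > 51.12 MN/m, so A is larger.
Final answer: A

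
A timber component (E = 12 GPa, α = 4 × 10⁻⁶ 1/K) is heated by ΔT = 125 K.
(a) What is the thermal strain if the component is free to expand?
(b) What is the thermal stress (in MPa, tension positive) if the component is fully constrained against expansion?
(a) Free thermal strain ε_th = α·ΔT = (4 × 10⁻⁶) × 125 = 0.0005
(b) Fully constrained, the expansion is suppressed, so σ = -E·α·ΔT. Convert E = 12 GPa = 1.2 × 10¹⁰ Pa.
  σ = -(1.2 × 10¹⁰) × (4 × 10⁻⁶) × 125 = -6 × 10⁶ Pa = -6 MPa (compressive)
Final answer: (a) ε_th = 0.0005, (b) σ = -6 MPa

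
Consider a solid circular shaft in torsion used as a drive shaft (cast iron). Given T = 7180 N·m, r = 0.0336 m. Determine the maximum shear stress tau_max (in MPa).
Model: a solid circular shaft in torsion, so tau_max = (2·T) / (π·r^3).
Substitute:
  tau_max = (2 × 7180) / (π × 0.0336^3)
  tau_max = 1.205 × 10⁸ Pa
Convert: tau_max = 1.205 × 10⁸ Pa = 120.5 MPa
Final answer: tau_max = 120.5 MPa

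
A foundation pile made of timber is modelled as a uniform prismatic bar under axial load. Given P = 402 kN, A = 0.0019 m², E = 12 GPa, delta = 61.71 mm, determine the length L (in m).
Model: a uniform prismatic bar under axial load, so delta = (P·L) / (A·E).
Solve for L: L = (delta·A·E) / P.
Convert to SI units:
  P = 402 kN = 402000 N
  E = 12 GPa = 1.2 × 10¹⁰ Pa
  delta = 61.71 mm = 0.06171 m
Substitute:
  L = (0.06171 × 0.0019 × (1.2 × 10¹⁰)) / 402000
  L = 3.5 m
Final answer: L = 3.5 m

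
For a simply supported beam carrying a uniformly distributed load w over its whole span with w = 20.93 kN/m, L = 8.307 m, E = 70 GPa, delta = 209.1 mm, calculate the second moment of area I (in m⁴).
Model: a simply supported beam carrying a uniformly distributed load w over its whole span, so delta = (5·w·L^4) / (384·E·I).
Solve for I: I = (5·w·L^4) / (384·delta·E).
Convert to SI units:
  w = 20.93 kN/m = 20930 N/m
  E = 70 GPa = 7 × 10¹⁰ Pa
  delta = 209.1 mm = 0.2091 m
Substitute:
  I = (5 × 20930 × 8.307^4) / (384 × 0.2091 × (7 × 10¹⁰))
  I = 8.866 × 10⁻⁵ m⁴
Final answer: I = 8.866 × 10⁻⁵ m⁴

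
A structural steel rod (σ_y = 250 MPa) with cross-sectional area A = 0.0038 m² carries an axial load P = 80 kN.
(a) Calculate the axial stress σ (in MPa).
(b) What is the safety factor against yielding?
(a) Axial stress σ = P/A. Convert P = 80 kN = 80000 N.
  σ = 80000 / 0.0038 = 2.105 × 10⁷ Pa = 21.05 MPa
(b) Safety factor SF = σ_y/σ = 250 / 21.05 = 11.88
Final answer: (a) σ = 21.05 MPa, (b) SF = 11.88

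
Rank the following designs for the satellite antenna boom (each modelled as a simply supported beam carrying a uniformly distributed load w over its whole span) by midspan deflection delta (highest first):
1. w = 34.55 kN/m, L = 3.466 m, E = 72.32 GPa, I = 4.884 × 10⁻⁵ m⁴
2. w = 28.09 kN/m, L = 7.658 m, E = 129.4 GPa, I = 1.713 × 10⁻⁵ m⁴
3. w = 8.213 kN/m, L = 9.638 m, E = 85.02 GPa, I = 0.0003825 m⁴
Model: a simply supported beam carrying a uniformly distributed load w over its whole span, so delta = (5·w·L^4) / (384·E·I) (SI units).
  Case 1: delta = (5 × 34550 × 3.466^4) / (384 × (7.232 × 10¹⁰) × (4.884 × 10⁻⁵)) = 0.01838 m = 18.38 mm
  Case 2: delta = (5 × 28090 × 7.658^4) / (384 × (1.294 × 10¹¹) × (1.713 × 10⁻⁵)) = 0.5675 m = 567.5 mm
  Case 3: delta = (5 × 8213 × 9.638^4) / (384 × (8.502 × 10¹⁰) × 0.0003825) = 0.02837 m = 28.37 mm
Ordering: 567.5 mm (case 2) > 28.37 mm (case 3) > 18.38 mm (case 1)
Final answer: 2, 3, 1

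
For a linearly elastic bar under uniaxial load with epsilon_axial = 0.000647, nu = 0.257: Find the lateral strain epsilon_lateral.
Model: a linearly elastic bar under uniaxial load, so epsilon_lateral = -nu·epsilon_axial.
Substitute:
  epsilon_lateral = -(0.257 × 0.000647)
  epsilon_lateral = -0.0001663
Final answer: epsilon_lateral = -0.0001663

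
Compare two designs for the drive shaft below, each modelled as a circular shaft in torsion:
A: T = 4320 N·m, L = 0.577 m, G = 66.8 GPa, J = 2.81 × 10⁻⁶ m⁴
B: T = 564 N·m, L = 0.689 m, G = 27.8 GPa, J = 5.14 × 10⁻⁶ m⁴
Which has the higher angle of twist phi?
Model: a circular shaft in torsion, so phi = (T·L) / (G·J) (SI units).
  A: phi = (4320 × 0.577) / ((6.68 × 10¹⁰) × (2.81 × 10⁻⁶)) = 0.01328 rad = 0.7609°
  B: phi = (564 × 0.689) / ((2.78 × 10¹⁰) × (5.14 × 10⁻⁶)) = 0.00272 rad = 0.1558°
0.7609° > 0.1558°, so A is larger.
Final answer: A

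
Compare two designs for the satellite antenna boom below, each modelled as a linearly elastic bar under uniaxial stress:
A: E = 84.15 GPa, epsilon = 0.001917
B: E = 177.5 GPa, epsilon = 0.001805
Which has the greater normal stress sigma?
Model: a linearly elastic bar under uniaxial stress, so sigma = E·epsilon (SI units).
  A: sigma = (8.415 × 10¹⁰) × 0.001917 = 1.613 × 10⁸ Pa = 161.3 MPa
  B: sigma = (1.775 × 10¹¹) × 0.001805 = 3.204 × 10⁸ Pa = 320.4 MPa
320.4 MPa > 161.3 MPa, so B is larger.
Final answer: B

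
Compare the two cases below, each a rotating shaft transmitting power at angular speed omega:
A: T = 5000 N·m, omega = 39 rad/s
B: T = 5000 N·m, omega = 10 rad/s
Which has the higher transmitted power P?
Model: a rotating shaft transmitting power at angular speed omega, so P = T·omega (SI units).
  A: P = 5000 × 39 = 195000 W = 195 kW
  B: P = 5000 × 10 = 50000 W = 50 kW
195 kW > 50 kW, so A is larger.
Final answer: A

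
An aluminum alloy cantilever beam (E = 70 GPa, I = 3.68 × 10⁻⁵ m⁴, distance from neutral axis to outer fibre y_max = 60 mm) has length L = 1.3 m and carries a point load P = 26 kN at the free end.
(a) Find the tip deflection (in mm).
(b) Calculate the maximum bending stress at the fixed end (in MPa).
(a) Tip deflection of a cantilever with an end point load: δ = P·L^3 / (3·E·I). Convert P = 26 kN = 26000 N, E = 70 GPa = 7 × 10¹⁰ Pa.
  δ = (26000 × 1.3^3) / (3 × (7 × 10¹⁰) × (3.68 × 10⁻⁵)) = 0.007392 m = 7.392 mm
(b) Maximum bending moment at the fixed end: M = P·L = 26000 × 1.3 = 33800 N·m. Convert y_max = 60 mm = 0.06 m.
  σ = M·y_max / I = (33800 × 0.06) / (3.68 × 10⁻⁵) = 5.511 × 10⁷ Pa = 55.11 MPa
Final answer: (a) δ = 7.392 mm, (b) σ = 55.11 MPa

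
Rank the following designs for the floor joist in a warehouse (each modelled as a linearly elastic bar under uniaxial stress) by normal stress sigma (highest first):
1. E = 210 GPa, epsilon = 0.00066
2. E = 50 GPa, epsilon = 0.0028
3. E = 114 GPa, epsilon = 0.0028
Model: a linearly elastic bar under uniaxial stress, so sigma = E·epsilon (SI units).
  Case 1: sigma = (2.1 × 10¹¹) × 0.00066 = 1.386 × 10⁸ Pa = 138.6 MPa
  Case 2: sigma = (5 × 10¹⁰) × 0.0028 = 1.4 × 10⁸ Pa = 140 MPa
  Case 3: sigma = (1.14 × 10¹¹) × 0.0028 = 3.192 × 10⁸ Pa = 319.2 MPa
Ordering: 319.2 MPa (case 3) > 140 MPa (case 2) > 138.6 MPa (case 1)
Final answer: 3, 2, 1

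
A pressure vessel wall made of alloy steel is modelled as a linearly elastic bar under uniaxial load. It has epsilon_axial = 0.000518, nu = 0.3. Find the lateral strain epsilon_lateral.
Model: a linearly elastic bar under uniaxial load, so epsilon_lateral = -nu·epsilon_axial.
Substitute:
  epsilon_lateral = -(0.3 × 0.000518)
  epsilon_lateral = -0.0001554
Final answer: epsilon_lateral = -0.0001554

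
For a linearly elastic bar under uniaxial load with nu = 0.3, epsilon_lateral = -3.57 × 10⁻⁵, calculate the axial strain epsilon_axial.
Model: a linearly elastic bar under uniaxial load, so epsilon_lateral = -nu·epsilon_axial.
Solve for epsilon_axial: epsilon_axial = -epsilon_lateral / nu.
Substitute:
  epsilon_axial = -(-3.57 × 10⁻⁵) / 0.3
  epsilon_axial = 0.000119
Final answer: epsilon_axial = 0.000119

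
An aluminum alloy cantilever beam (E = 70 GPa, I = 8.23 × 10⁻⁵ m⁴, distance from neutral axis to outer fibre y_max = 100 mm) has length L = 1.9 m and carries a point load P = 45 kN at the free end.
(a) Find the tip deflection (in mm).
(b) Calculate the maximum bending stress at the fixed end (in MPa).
(a) Tip deflection of a cantilever with an end point load: δ = P·L^3 / (3·E·I). Convert P = 45 kN = 45000 N, E = 70 GPa = 7 × 10¹⁰ Pa.
  δ = (45000 × 1.9^3) / (3 × (7 × 10¹⁰) × (8.23 × 10⁻⁵)) = 0.01786 m = 17.86 mm
(b) Maximum bending moment at the fixed end: M = P·L = 45000 × 1.9 = 85500 N·m. Convert y_max = 100 mm = 0.1 m.
  σ = M·y_max / I = (85500 × 0.1) / (8.23 × 10⁻⁵) = 1.039 × 10⁸ Pa = 103.9 MPa
Final answer: (a) δ = 17.86 mm, (b) σ = 103.9 MPa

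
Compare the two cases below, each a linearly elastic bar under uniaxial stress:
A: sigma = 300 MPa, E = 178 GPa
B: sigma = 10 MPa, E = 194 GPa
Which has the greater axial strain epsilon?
Model: a linearly elastic bar under uniaxial stress, so epsilon = sigma / E (SI units).
  A: epsilon = (3 × 10⁸) / (1.78 × 10¹¹) = 0.001685
  B: epsilon = (1 × 10⁷) / (1.94 × 10¹¹) = 5.155 × 10⁻⁵
0.001685 > 5.155 × 10⁻⁵, so A is larger.
Final answer: A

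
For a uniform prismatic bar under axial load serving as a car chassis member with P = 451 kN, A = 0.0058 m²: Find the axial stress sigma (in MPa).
Model: a uniform prismatic bar under axial load, so sigma = P / A.
Convert to SI units:
  P = 451 kN = 451000 N
Substitute:
  sigma = 451000 / 0.0058
  sigma = 7.776 × 10⁷ Pa
Convert: sigma = 7.776 × 10⁷ Pa = 77.76 MPa
Final answer: sigma = 77.76 MPa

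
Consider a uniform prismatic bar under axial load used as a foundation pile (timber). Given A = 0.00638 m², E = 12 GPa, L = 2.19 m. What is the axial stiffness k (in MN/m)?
Model: a uniform prismatic bar under axial load, so k = (A·E) / L.
Convert to SI units:
  E = 12 GPa = 1.2 × 10¹⁰ Pa
Substitute:
  k = (0.00638 × (1.2 × 10¹⁰)) / 2.19
  k = 3.496 × 10⁷ N/m
Convert: k = 3.496 × 10⁷ N/m = 34.96 MN/m
Final answer: k = 34.96 MN/m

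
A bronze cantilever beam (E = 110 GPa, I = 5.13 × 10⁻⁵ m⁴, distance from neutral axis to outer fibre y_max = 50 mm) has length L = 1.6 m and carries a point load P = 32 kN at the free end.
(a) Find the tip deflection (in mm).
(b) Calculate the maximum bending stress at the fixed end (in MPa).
(a) Tip deflection of a cantilever with an end point load: δ = P·L^3 / (3·E·I). Convert P = 32 kN = 32000 N, E = 110 GPa = 1.1 × 10¹¹ Pa.
  δ = (32000 × 1.6^3) / (3 × (1.1 × 10¹¹) × (5.13 × 10⁻⁵)) = 0.007742 m = 7.742 mm
(b) Maximum bending moment at the fixed end: M = P·L = 32000 × 1.6 = 51200 N·m. Convert y_max = 50 mm = 0.05 m.
  σ = M·y_max / I = (51200 × 0.05) / (5.13 × 10⁻⁵) = 4.99 × 10⁷ Pa = 49.9 MPa
Final answer: (a) δ = 7.742 mm, (b) σ = 49.9 MPa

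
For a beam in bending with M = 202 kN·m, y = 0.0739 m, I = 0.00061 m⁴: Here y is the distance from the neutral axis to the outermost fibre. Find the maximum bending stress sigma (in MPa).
Model: a beam in bending, so sigma = (M·y) / I.
Convert to SI units:
  M = 202 kN·m = 202000 N·m
Substitute:
  sigma = (202000 × 0.0739) / 0.00061
  sigma = 2.447 × 10⁷ Pa
Convert: sigma = 2.447 × 10⁷ Pa = 24.47 MPa
Final answer: sigma = 24.47 MPa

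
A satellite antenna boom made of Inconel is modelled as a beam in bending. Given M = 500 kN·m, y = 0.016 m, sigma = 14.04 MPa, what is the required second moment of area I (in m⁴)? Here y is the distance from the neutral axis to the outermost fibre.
Model: a beam in bending, so sigma = (M·y) / I.
Solve for I: I = (M·y) / sigma.
Convert to SI units:
  M = 500 kN·m = 500000 N·m
  sigma = 14.04 MPa = 1.404 × 10⁷ Pa
Substitute:
  I = (500000 × 0.016) / (1.404 × 10⁷)
  I = 0.0005698 m⁴
Final answer: I = 0.0005698 m⁴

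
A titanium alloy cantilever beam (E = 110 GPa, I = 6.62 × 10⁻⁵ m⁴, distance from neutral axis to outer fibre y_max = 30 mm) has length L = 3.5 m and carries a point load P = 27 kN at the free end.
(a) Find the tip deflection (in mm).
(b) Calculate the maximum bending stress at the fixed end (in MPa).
(a) Tip deflection of a cantilever with an end point load: δ = P·L^3 / (3·E·I). Convert P = 27 kN = 27000 N, E = 110 GPa = 1.1 × 10¹¹ Pa.
  δ = (27000 × 3.5^3) / (3 × (1.1 × 10¹¹) × (6.62 × 10⁻⁵)) = 0.05299 m = 52.99 mm
(b) Maximum bending moment at the fixed end: M = P·L = 27000 × 3.5 = 94500 N·m. Convert y_max = 30 mm = 0.03 m.
  σ = M·y_max / I = (94500 × 0.03) / (6.62 × 10⁻⁵) = 4.282 × 10⁷ Pa = 42.82 MPa
Final answer: (a) δ = 52.99 mm, (b) σ = 42.82 MPa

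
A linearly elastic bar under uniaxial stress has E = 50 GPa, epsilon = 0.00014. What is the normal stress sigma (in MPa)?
Model: a linearly elastic bar under uniaxial stress, so sigma = E·epsilon.
Convert to SI units:
  E = 50 GPa = 5 × 10¹⁰ Pa
Substitute:
  sigma = (5 × 10¹⁰) × 0.00014
  sigma = 7 × 10⁶ Pa
Convert: sigma = 7 × 10⁶ Pa = 7 MPa
Final answer: sigma = 7 MPa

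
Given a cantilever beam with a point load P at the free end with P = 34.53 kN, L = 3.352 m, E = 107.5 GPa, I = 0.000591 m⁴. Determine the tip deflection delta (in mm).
Model: a cantilever beam with a point load P at the free end, so delta = (P·L^3) / (3·E·I).
Convert to SI units:
  P = 34.53 kN = 34530 N
  E = 107.5 GPa = 1.075 × 10¹¹ Pa
Substitute:
  delta = (34530 × 3.352^3) / (3 × (1.075 × 10¹¹) × 0.000591)
  delta = 0.006823 m
Convert: delta = 0.006823 m = 6.823 mm
Final answer: delta = 6.823 mm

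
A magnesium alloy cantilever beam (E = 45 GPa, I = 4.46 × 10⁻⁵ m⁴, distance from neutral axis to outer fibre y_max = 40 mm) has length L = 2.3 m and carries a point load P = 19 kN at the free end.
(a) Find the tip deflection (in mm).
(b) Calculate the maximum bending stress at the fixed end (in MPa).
(a) Tip deflection of a cantilever with an end point load: δ = P·L^3 / (3·E·I). Convert P = 19 kN = 19000 N, E = 45 GPa = 4.5 × 10¹⁰ Pa.
  δ = (19000 × 2.3^3) / (3 × (4.5 × 10¹⁰) × (4.46 × 10⁻⁵)) = 0.03839 m = 38.39 mm
(b) Maximum bending moment at the fixed end: M = P·L = 19000 × 2.3 = 43700 N·m. Convert y_max = 40 mm = 0.04 m.
  σ = M·y_max / I = (43700 × 0.04) / (4.46 × 10⁻⁵) = 3.919 × 10⁷ Pa = 39.19 MPa
Final answer: (a) δ = 38.39 mm, (b) σ = 39.19 MPa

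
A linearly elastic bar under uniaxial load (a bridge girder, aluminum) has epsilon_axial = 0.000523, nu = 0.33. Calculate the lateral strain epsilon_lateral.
Model: a linearly elastic bar under uniaxial load, so epsilon_lateral = -nu·epsilon_axial.
Substitute:
  epsilon_lateral = -(0.33 × 0.000523)
  epsilon_lateral = -0.0001726
Final answer: epsilon_lateral = -0.0001726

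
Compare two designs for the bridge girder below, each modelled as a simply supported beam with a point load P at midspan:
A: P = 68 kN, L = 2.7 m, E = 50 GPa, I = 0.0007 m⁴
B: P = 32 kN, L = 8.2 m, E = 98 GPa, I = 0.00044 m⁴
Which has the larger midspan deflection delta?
Model: a simply supported beam with a point load P at midspan, so delta = (P·L^3) / (48·E·I) (SI units).
  A: delta = (68000 × 2.7^3) / (48 × (5 × 10¹⁰) × 0.0007) = 0.0007967 m = 0.7967 mm
  B: delta = (32000 × 8.2^3) / (48 × (9.8 × 10¹⁰) × 0.00044) = 0.008525 m = 8.525 mm
8.525 mm > 0.7967 mm, so B is larger.
Final answer: B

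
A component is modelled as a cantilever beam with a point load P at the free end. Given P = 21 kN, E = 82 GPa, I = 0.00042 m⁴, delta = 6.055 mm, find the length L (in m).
Model: a cantilever beam with a point load P at the free end, so delta = (P·L^3) / (3·E·I).
Solve for L: L = ((3·delta·E·I) / P)^(1/3).
Convert to SI units:
  P = 21 kN = 21000 N
  E = 82 GPa = 8.2 × 10¹⁰ Pa
  delta = 6.055 mm = 0.006055 m
Substitute:
  L = ((3 × 0.006055 × (8.2 × 10¹⁰) × 0.00042) / 21000)^(1/3)
  L = 3.1 m
Final answer: L = 3.1 m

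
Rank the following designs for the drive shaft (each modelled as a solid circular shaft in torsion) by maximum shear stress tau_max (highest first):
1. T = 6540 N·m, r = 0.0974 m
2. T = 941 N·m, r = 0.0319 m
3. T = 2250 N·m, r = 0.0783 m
Model: a solid circular shaft in torsion, so tau_max = (2·T) / (π·r^3) (SI units).
  Case 1: tau_max = (2 × 6540) / (π × 0.0974^3) = 4.506 × 10⁶ Pa = 4.506 MPa
  Case 2: tau_max = (2 × 941) / (π × 0.0319^3) = 1.845 × 10⁷ Pa = 18.45 MPa
  Case 3: tau_max = (2 × 2250) / (π × 0.0783^3) = 2.984 × 10⁶ Pa = 2.984 MPa
Ordering: 18.45 MPa (case 2) > 4.506 MPa (case 1) > 2.984 MPa (case 3)
Final answer: 2, 1, 3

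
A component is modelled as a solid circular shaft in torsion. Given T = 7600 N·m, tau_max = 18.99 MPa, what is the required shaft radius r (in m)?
Model: a solid circular shaft in torsion, so tau_max = (2·T) / (π·r^3).
Solve for r: r = ((2·T) / (π·tau_max))^(1/3).
Convert to SI units:
  tau_max = 18.99 MPa = 1.899 × 10⁷ Pa
Substitute:
  r = ((2 × 7600) / (π × (1.899 × 10⁷)))^(1/3)
  r = 0.0634 m
Final answer: r = 0.0634 m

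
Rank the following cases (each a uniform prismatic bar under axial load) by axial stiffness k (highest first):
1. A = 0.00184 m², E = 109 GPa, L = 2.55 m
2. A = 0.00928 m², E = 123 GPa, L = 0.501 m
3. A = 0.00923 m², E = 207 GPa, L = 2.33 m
Model: a uniform prismatic bar under axial load, so k = (A·E) / L (SI units).
  Case 1: k = (0.00184 × (1.09 × 10¹¹)) / 2.55 = 7.865 × 10⁷ N/m = 78.65 MN/m
  Case 2: k = (0.00928 × (1.23 × 10¹¹)) / 0.501 = 2.278 × 10⁹ N/m = 2278 MN/m
  Case 3: k = (0.00923 × (2.07 × 10¹¹)) / 2.33 = 8.2 × 10⁸ N/m = 820 MN/m
Ordering: 2278 MN/m (case 2) > 820 MN/m (case 3) > 78.65 MN/m (case 1)
Final answer: 2, 3, 1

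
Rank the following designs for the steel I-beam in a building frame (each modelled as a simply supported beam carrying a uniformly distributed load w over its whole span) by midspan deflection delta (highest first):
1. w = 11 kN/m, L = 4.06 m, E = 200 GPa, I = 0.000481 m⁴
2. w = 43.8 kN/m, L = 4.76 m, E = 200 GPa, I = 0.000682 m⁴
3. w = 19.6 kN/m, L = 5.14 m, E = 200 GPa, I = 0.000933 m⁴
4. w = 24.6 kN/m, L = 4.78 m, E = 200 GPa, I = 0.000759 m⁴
Model: a simply supported beam carrying a uniformly distributed load w over its whole span, so delta = (5·w·L^4) / (384·E·I) (SI units).
  Case 1: delta = (5 × 11000 × 4.06^4) / (384 × (2 × 10¹¹) × 0.000481) = 0.0004045 m = 0.4045 mm
  Case 2: delta = (5 × 43800 × 4.76^4) / (384 × (2 × 10¹¹) × 0.000682) = 0.002146 m = 2.146 mm
  Case 3: delta = (5 × 19600 × 5.14^4) / (384 × (2 × 10¹¹) × 0.000933) = 0.0009546 m = 0.9546 mm
  Case 4: delta = (5 × 24600 × 4.78^4) / (384 × (2 × 10¹¹) × 0.000759) = 0.001102 m = 1.102 mm
Ordering: 2.146 mm (case 2) > 1.102 mm (case 4) > 0.9546 mm (case 3) > 0.4045 mm (case 1)
Final answer: 2, 4, 3, 1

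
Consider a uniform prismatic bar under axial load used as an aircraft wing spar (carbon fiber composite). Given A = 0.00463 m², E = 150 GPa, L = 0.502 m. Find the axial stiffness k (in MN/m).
Model: a uniform prismatic bar under axial load, so k = (A·E) / L.
Convert to SI units:
  E = 150 GPa = 1.5 × 10¹¹ Pa
Substitute:
  k = (0.00463 × (1.5 × 10¹¹)) / 0.502
  k = 1.383 × 10⁹ N/m
Convert: k = 1.383 × 10⁹ N/m = 1383 MN/m
Final answer: k = 1383 MN/m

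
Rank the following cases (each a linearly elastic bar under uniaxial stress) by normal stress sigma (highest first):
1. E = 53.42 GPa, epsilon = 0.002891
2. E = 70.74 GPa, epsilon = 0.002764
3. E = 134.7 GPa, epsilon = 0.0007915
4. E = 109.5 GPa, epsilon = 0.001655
Model: a linearly elastic bar under uniaxial stress, so sigma = E·epsilon (SI units).
  Case 1: sigma = (5.342 × 10¹⁰) × 0.002891 = 1.544 × 10⁸ Pa = 154.4 MPa
  Case 2: sigma = (7.074 × 10¹⁰) × 0.002764 = 1.955 × 10⁸ Pa = 195.5 MPa
  Case 3: sigma = (1.347 × 10¹¹) × 0.0007915 = 1.066 × 10⁸ Pa = 106.6 MPa
  Case 4: sigma = (1.095 × 10¹¹) × 0.001655 = 1.812 × 10⁸ Pa = 181.2 MPa
Ordering: 195.5 MPa (case 2) > 181.2 MPa (case 4) > 154.4 MPa (case 1) > 106.6 MPa (case 3)
Final answer: 2, 4, 1, 3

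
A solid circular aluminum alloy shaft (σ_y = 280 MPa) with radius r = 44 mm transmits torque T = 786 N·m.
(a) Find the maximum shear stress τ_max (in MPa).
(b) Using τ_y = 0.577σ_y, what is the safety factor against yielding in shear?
(a) For a solid circular shaft, τ_max = T·r/J with J = π·r^4/2, i.e. τ_max = 2·T / (π·r^3). Convert r = 44 mm = 0.044 m.
  τ_max = (2 × 786) / (π × 0.044^3) = 5.874 × 10⁶ Pa = 5.874 MPa
(b) τ_y = 0.577 × 280 = 161.56 MPa
  SF = τ_y/τ_max = 161.56 / 5.874 = 27.5
Final answer: (a) τ_max = 5.874 MPa, (b) SF = 27.5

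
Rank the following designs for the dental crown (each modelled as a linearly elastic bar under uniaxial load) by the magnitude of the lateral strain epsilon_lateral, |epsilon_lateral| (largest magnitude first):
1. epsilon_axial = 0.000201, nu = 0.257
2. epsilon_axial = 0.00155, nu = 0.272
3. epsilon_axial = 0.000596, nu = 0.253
Model: a linearly elastic bar under uniaxial load, so epsilon_lateral = -nu·epsilon_axial (SI units).
  Case 1: epsilon_lateral = -(0.257 × 0.000201) = -5.166 × 10⁻⁵
  Case 2: epsilon_lateral = -(0.272 × 0.00155) = -0.0004216
  Case 3: epsilon_lateral = -(0.253 × 0.000596) = -0.0001508
Ordering by |epsilon_lateral|: 0.0004216 (case 2) > 0.0001508 (case 3) > 5.166 × 10⁻⁵ (case 1)
Final answer: 2, 3, 1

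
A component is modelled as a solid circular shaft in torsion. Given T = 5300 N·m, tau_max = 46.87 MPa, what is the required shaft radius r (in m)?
Model: a solid circular shaft in torsion, so tau_max = (2·T) / (π·r^3).
Solve for r: r = ((2·T) / (π·tau_max))^(1/3).
Convert to SI units:
  tau_max = 46.87 MPa = 4.687 × 10⁷ Pa
Substitute:
  r = ((2 × 5300) / (π × (4.687 × 10⁷)))^(1/3)
  r = 0.0416 m
Final answer: r = 0.0416 m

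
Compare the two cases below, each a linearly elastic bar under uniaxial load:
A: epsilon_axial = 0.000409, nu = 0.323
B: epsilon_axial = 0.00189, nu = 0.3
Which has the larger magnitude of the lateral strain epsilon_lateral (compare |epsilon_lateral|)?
Model: a linearly elastic bar under uniaxial load, so epsilon_lateral = -nu·epsilon_axial (SI units).
  A: epsilon_lateral = -(0.323 × 0.000409) = -0.0001321
  B: epsilon_lateral = -(0.3 × 0.00189) = -0.000567
|epsilon_lateral|: A = 0.0001321, B = 0.000567, so B is larger in magnitude.
Final answer: B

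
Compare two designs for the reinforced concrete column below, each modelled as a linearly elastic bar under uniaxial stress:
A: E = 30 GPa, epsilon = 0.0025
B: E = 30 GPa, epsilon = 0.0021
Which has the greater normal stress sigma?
Model: a linearly elastic bar under uniaxial stress, so sigma = E·epsilon (SI units).
  A: sigma = (3 × 10¹⁰) × 0.0025 = 7.5 × 10⁷ Pa = 75 MPa
  B: sigma = (3 × 10¹⁰) × 0.0021 = 6.3 × 10⁷ Pa = 63 MPa
75 MPa > 63 MPa, so A is larger.
Final answer: A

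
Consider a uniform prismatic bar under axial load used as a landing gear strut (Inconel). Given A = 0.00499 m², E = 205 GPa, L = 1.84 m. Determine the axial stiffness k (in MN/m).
Model: a uniform prismatic bar under axial load, so k = (A·E) / L.
Convert to SI units:
  E = 205 GPa = 2.05 × 10¹¹ Pa
Substitute:
  k = (0.00499 × (2.05 × 10¹¹)) / 1.84
  k = 5.56 × 10⁸ N/m
Convert: k = 5.56 × 10⁸ N/m = 556 MN/m
Final answer: k = 556 MN/m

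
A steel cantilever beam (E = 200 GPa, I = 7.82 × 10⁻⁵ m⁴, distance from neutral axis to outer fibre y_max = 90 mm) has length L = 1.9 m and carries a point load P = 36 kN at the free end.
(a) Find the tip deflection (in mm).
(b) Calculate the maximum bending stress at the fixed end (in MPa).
(a) Tip deflection of a cantilever with an end point load: δ = P·L^3 / (3·E·I). Convert P = 36 kN = 36000 N, E = 200 GPa = 2 × 10¹¹ Pa.
  δ = (36000 × 1.9^3) / (3 × (2 × 10¹¹) × (7.82 × 10⁻⁵)) = 0.005263 m = 5.263 mm
(b) Maximum bending moment at the fixed end: M = P·L = 36000 × 1.9 = 68400 N·m. Convert y_max = 90 mm = 0.09 m.
  σ = M·y_max / I = (68400 × 0.09) / (7.82 × 10⁻⁵) = 7.872 × 10⁷ Pa = 78.72 MPa
Final answer: (a) δ = 5.263 mm, (b) σ = 78.72 MPa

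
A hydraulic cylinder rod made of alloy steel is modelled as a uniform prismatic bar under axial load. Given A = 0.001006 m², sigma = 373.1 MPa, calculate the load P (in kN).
Model: a uniform prismatic bar under axial load, so sigma = P / A.
Solve for P: P = sigma·A.
Convert to SI units:
  sigma = 373.1 MPa = 3.731 × 10⁸ Pa
Substitute:
  P = (3.731 × 10⁸) × 0.001006
  P = 375300 N
Convert: P = 375300 N = 375.3 kN
Final answer: P = 375.3 kN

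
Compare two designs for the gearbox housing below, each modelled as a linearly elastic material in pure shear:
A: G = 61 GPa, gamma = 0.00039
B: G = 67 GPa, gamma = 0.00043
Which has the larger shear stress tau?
Model: a linearly elastic material in pure shear, so tau = G·gamma (SI units).
  A: tau = (6.1 × 10¹⁰) × 0.00039 = 2.379 × 10⁷ Pa = 23.79 MPa
  B: tau = (6.7 × 10¹⁰) × 0.00043 = 2.881 × 10⁷ Pa = 28.81 MPa
28.81 MPa > 23.79 MPa, so B is larger.
Final answer: B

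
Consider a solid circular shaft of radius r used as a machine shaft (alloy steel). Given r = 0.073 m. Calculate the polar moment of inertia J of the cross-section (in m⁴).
Model: a solid circular shaft of radius r, so J = (π·r^4) / 2.
Substitute:
  J = (π × 0.073^4) / 2
  J = 4.461 × 10⁻⁵ m⁴
Final answer: J = 4.461 × 10⁻⁵ m⁴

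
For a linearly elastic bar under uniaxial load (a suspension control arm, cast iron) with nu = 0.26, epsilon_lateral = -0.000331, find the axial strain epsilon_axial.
Model: a linearly elastic bar under uniaxial load, so epsilon_lateral = -nu·epsilon_axial.
Solve for epsilon_axial: epsilon_axial = -epsilon_lateral / nu.
Substitute:
  epsilon_axial = -(-0.000331) / 0.26
  epsilon_axial = 0.001273
Final answer: epsilon_axial = 0.001273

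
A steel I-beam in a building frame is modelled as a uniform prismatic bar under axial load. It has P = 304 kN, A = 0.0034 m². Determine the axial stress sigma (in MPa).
Model: a uniform prismatic bar under axial load, so sigma = P / A.
Convert to SI units:
  P = 304 kN = 304000 N
Substitute:
  sigma = 304000 / 0.0034
  sigma = 8.941 × 10⁷ Pa
Convert: sigma = 8.941 × 10⁷ Pa = 89.41 MPa
Final answer: sigma = 89.41 MPa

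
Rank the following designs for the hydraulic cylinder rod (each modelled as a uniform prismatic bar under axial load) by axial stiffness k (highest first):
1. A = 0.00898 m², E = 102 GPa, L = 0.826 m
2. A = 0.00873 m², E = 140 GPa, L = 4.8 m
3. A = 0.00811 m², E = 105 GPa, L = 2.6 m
Model: a uniform prismatic bar under axial load, so k = (A·E) / L (SI units).
  Case 1: k = (0.00898 × (1.02 × 10¹¹)) / 0.826 = 1.109 × 10⁹ N/m = 1109 MN/m
  Case 2: k = (0.00873 × (1.4 × 10¹¹)) / 4.8 = 2.546 × 10⁸ N/m = 254.6 MN/m
  Case 3: k = (0.00811 × (1.05 × 10¹¹)) / 2.6 = 3.275 × 10⁸ N/m = 327.5 MN/m
Ordering: 1109 MN/m (case 1) > 327.5 MN/m (case 3) > 254.6 MN/m (case 2)
Final answer: 1, 3, 2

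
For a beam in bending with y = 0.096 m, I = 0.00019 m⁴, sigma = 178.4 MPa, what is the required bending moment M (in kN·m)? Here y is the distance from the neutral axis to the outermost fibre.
Model: a beam in bending, so sigma = (M·y) / I.
Solve for M: M = (sigma·I) / y.
Convert to SI units:
  sigma = 178.4 MPa = 1.784 × 10⁸ Pa
Substitute:
  M = ((1.784 × 10⁸) × 0.00019) / 0.096
  M = 353100 N·m
Convert: M = 353100 N·m = 353.1 kN·m
Final answer: M = 353.1 kN·m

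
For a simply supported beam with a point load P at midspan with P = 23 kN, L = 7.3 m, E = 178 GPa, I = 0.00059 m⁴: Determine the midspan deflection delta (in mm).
Model: a simply supported beam with a point load P at midspan, so delta = (P·L^3) / (48·E·I).
Convert to SI units:
  P = 23 kN = 23000 N
  E = 178 GPa = 1.78 × 10¹¹ Pa
Substitute:
  delta = (23000 × 7.3^3) / (48 × (1.78 × 10¹¹) × 0.00059)
  delta = 0.001775 m
Convert: delta = 0.001775 m = 1.775 mm
Final answer: delta = 1.775 mm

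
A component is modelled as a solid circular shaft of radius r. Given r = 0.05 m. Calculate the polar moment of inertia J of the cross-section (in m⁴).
Model: a solid circular shaft of radius r, so J = (π·r^4) / 2.
Substitute:
  J = (π × 0.05^4) / 2
  J = 9.817 × 10⁻⁶ m⁴
Final answer: J = 9.817 × 10⁻⁶ m⁴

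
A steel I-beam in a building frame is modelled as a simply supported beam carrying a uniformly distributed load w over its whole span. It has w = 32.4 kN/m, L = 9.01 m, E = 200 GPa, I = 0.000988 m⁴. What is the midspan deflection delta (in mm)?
Model: a simply supported beam carrying a uniformly distributed load w over its whole span, so delta = (5·w·L^4) / (384·E·I).
Convert to SI units:
  w = 32.4 kN/m = 32400 N/m
  E = 200 GPa = 2 × 10¹¹ Pa
Substitute:
  delta = (5 × 32400 × 9.01^4) / (384 × (2 × 10¹¹) × 0.000988)
  delta = 0.01407 m
Convert: delta = 0.01407 m = 14.07 mm
Final answer: delta = 14.07 mm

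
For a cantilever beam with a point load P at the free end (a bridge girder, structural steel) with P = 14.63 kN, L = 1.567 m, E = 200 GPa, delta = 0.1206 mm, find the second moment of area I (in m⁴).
Model: a cantilever beam with a point load P at the free end, so delta = (P·L^3) / (3·E·I).
Solve for I: I = (P·L^3) / (3·delta·E).
Convert to SI units:
  P = 14.63 kN = 14630 N
  E = 200 GPa = 2 × 10¹¹ Pa
  delta = 0.1206 mm = 0.0001206 m
Substitute:
  I = (14630 × 1.567^3) / (3 × 0.0001206 × (2 × 10¹¹))
  I = 0.000778 m⁴
Final answer: I = 0.000778 m⁴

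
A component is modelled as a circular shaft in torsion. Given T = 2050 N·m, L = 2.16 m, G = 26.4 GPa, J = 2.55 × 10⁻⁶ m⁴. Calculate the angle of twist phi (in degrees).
Model: a circular shaft in torsion, so phi = (T·L) / (G·J).
Convert to SI units:
  G = 26.4 GPa = 2.64 × 10¹⁰ Pa
Substitute:
  phi = (2050 × 2.16) / ((2.64 × 10¹⁰) × (2.55 × 10⁻⁶))
  phi = 0.06578 rad
Convert to degrees: phi = 0.06578 × 180/π = 3.769°
Final answer: phi = 3.769°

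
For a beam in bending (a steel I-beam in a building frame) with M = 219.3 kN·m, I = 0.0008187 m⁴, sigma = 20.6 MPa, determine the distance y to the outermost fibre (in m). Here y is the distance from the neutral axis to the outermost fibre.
Model: a beam in bending, so sigma = (M·y) / I.
Solve for y: y = (sigma·I) / M.
Convert to SI units:
  M = 219.3 kN·m = 219300 N·m
  sigma = 20.6 MPa = 2.06 × 10⁷ Pa
Substitute:
  y = ((2.06 × 10⁷) × 0.0008187) / 219300
  y = 0.0769 m
Final answer: y = 0.0769 m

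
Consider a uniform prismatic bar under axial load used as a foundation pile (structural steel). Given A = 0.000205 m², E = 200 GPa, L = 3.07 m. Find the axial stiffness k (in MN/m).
Model: a uniform prismatic bar under axial load, so k = (A·E) / L.
Convert to SI units:
  E = 200 GPa = 2 × 10¹¹ Pa
Substitute:
  k = (0.000205 × (2 × 10¹¹)) / 3.07
  k = 1.336 × 10⁷ N/m
Convert: k = 1.336 × 10⁷ N/m = 13.36 MN/m
Final answer: k = 13.36 MN/m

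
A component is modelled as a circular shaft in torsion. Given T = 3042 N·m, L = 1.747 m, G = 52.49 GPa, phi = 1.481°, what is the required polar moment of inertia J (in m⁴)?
Model: a circular shaft in torsion, so phi = (T·L) / (G·J).
Solve for J: J = (T·L) / (phi·G).
Convert to SI units:
  G = 52.49 GPa = 5.249 × 10¹⁰ Pa
  phi = 1.481° = 0.02585 rad
Substitute:
  J = (3042 × 1.747) / (0.02585 × (5.249 × 10¹⁰))
  J = 3.917 × 10⁻⁶ m⁴
Final answer: J = 3.917 × 10⁻⁶ m⁴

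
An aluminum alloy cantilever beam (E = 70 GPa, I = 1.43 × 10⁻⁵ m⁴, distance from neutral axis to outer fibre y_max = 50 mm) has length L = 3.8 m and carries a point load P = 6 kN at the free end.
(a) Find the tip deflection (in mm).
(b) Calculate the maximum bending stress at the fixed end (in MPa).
(a) Tip deflection of a cantilever with an end point load: δ = P·L^3 / (3·E·I). Convert P = 6 kN = 6000 N, E = 70 GPa = 7 × 10¹⁰ Pa.
  δ = (6000 × 3.8^3) / (3 × (7 × 10¹⁰) × (1.43 × 10⁻⁵)) = 0.1096 m = 109.6 mm
(b) Maximum bending moment at the fixed end: M = P·L = 6000 × 3.8 = 22800 N·m. Convert y_max = 50 mm = 0.05 m.
  σ = M·y_max / I = (22800 × 0.05) / (1.43 × 10⁻⁵) = 7.972 × 10⁷ Pa = 79.72 MPa
Final answer: (a) δ = 109.6 mm, (b) σ = 79.72 MPa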